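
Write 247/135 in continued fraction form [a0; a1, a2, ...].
[1; 1, 4, 1, 6, 1, 2]

Euclidean algorithm steps:
247 = 1 × 135 + 112
135 = 1 × 112 + 23
112 = 4 × 23 + 20
23 = 1 × 20 + 3
20 = 6 × 3 + 2
3 = 1 × 2 + 1
2 = 2 × 1 + 0
Continued fraction: [1; 1, 4, 1, 6, 1, 2]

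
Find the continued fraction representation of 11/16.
[0; 1, 2, 5]

Euclidean algorithm steps:
11 = 0 × 16 + 11
16 = 1 × 11 + 5
11 = 2 × 5 + 1
5 = 5 × 1 + 0
Continued fraction: [0; 1, 2, 5]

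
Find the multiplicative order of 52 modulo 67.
22

67 is prime, so ord(52) divides φ(67) = 66.
Divisors of 66: 1, 2, 3, 6, 11, 22, 33, 66.
Repeated squaring: 52^1 ≡ 52, 52^2 ≡ 24, 52^4 ≡ 40, 52^8 ≡ 59, 52^16 ≡ 64, 52^32 ≡ 9, 52^64 ≡ 14 (mod 67).
Test 52^d mod 67 for each divisor d in increasing order:
52^1 ≡ 52
52^2 ≡ 24
52^3 = 52^2·52^1 ≡ 42
52^6 = 52^4·52^2 ≡ 22
52^11 = 52^8·52^2·52^1 ≡ 66
52^22 = 52^16·52^4·52^2 ≡ 1  ← first divisor giving 1
The order is 22.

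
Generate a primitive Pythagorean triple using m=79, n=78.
(157, 12324, 12325)

Euclid's formula: a = m² - n², b = 2mn, c = m² + n²
m = 79, n = 78
a = 79² - 78² = 6241 - 6084 = 157
b = 2 × 79 × 78 = 12324
c = 79² + 78² = 6241 + 6084 = 12325
Verification: 157² + 12324² = 24649 + 151880976 = 151905625 = 12325² ✓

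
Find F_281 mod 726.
529

Matrix identity: Q^n = [[F_(n+1), F_n], [F_n, F_(n-1)]] with Q = [[1,1],[1,0]].
n = 281 = 100011001₂. Square-and-multiply, entries mod 726:
Q^1 = [[1,1],[1,0]]
Q^2 = (Q^1)² = [[2,1],[1,1]]
Q^4 = (Q^2)² = [[5,3],[3,2]]
Q^8 = (Q^4)² = [[34,21],[21,13]]
Q^17 = (Q^8)²·Q = [[406,145],[145,261]]
Q^35 = (Q^17)²·Q = [[162,5],[5,157]]
Q^70 = (Q^35)² = [[133,143],[143,716]]
Q^140 = (Q^70)² = [[386,165],[165,221]]
Q^281 = (Q^140)²·Q = [[496,529],[529,693]]
F_281 mod 726 = Q^281[0][1] = 529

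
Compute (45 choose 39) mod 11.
0

Using Lucas' theorem:
Write n=45 and k=39 in base 11:
n in base 11: [4, 1]
k in base 11: [3, 6]
C(45,39) mod 11 = ∏ C(n_i, k_i) mod 11
Digit binomials (mod 11): C(4,3) = 4; C(1,6) = 0 (k_i > n_i)
Product: 4 × 0 = 0 ≡ 0 (mod 11)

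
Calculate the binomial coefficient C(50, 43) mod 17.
16

Using Lucas' theorem:
Write n=50 and k=43 in base 17:
n in base 17: [2, 16]
k in base 17: [2, 9]
C(50,43) mod 17 = ∏ C(n_i, k_i) mod 17
Digit binomials (mod 17): C(2,2) = 1; C(16,9) = 11440 ≡ 16
Product: 1 × 16 = 16 ≡ 16 (mod 17)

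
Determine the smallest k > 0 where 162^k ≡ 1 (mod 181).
4

181 is prime, so ord(162) divides φ(181) = 180.
Divisors of 180: 1, 2, 3, 4, 5, 6, 9, 10, 12, 15, 18, 20, 30, 36, 45, 60, 90, 180.
Repeated squaring: 162^1 ≡ 162, 162^2 ≡ 180, 162^4 ≡ 1, 162^8 ≡ 1, 162^16 ≡ 1, 162^32 ≡ 1, 162^64 ≡ 1, 162^128 ≡ 1 (mod 181).
Test 162^d mod 181 for each divisor d in increasing order:
162^1 ≡ 162
162^2 ≡ 180
162^3 = 162^2·162^1 ≡ 19
162^4 ≡ 1  ← first divisor giving 1
The order is 4.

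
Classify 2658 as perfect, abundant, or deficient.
abundant

Proper divisors of 2658: sum = 1 + 2 + 3 + 6 + 443 + 886 + 1329 = 2670
Since 2670 > 2658, 2658 is abundant.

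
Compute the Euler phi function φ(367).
366

367 = 367
φ(n) = n × ∏(1 - 1/p) for each prime p dividing n
φ(367) = 367 × (1 - 1/367) = 366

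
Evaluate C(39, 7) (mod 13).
0

Using Lucas' theorem:
Write n=39 and k=7 in base 13:
n in base 13: [3, 0]
k in base 13: [0, 7]
C(39,7) mod 13 = ∏ C(n_i, k_i) mod 13
Digit binomials (mod 13): C(3,0) = 1; C(0,7) = 0 (k_i > n_i)
Product: 1 × 0 = 0 ≡ 0 (mod 13)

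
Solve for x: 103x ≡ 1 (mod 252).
115

gcd(103, 252) = 1, so the inverse exists.
Extended Euclidean algorithm on (252, 103):
252 = 2 × 103 + 46  ⟹  46 = (1)·252 + (-2)·103
103 = 2 × 46 + 11  ⟹  11 = (-2)·252 + (5)·103
46 = 4 × 11 + 2  ⟹  2 = (9)·252 + (-22)·103
11 = 5 × 2 + 1  ⟹  1 = (-47)·252 + (115)·103
So (115)·103 ≡ 1 (mod 252), i.e. 103^(-1) ≡ 115 (mod 252).
Check: 103 × 115 = 11845 ≡ 1 (mod 252)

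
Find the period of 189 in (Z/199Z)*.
198

199 is prime, so ord(189) divides φ(199) = 198.
Divisors of 198: 1, 2, 3, 6, 9, 11, 18, 22, 33, 66, 99, 198.
Repeated squaring: 189^1 ≡ 189, 189^2 ≡ 100, 189^4 ≡ 50, 189^8 ≡ 112, 189^16 ≡ 7, 189^32 ≡ 49, 189^64 ≡ 13, 189^128 ≡ 169 (mod 199).
Test 189^d mod 199 for each divisor d in increasing order:
189^1 ≡ 189
189^2 ≡ 100
189^3 = 189^2·189^1 ≡ 194
189^6 = 189^4·189^2 ≡ 25
189^9 = 189^8·189^1 ≡ 74
189^11 = 189^8·189^2·189^1 ≡ 37
189^18 = 189^16·189^2 ≡ 103
189^22 = 189^16·189^4·189^2 ≡ 175
189^33 = 189^32·189^1 ≡ 107
189^66 = 189^64·189^2 ≡ 106
189^99 = 189^64·189^32·189^2·189^1 ≡ 198
189^198 = 189^128·189^64·189^4·189^2 ≡ 1  ← first divisor giving 1
The order is 198.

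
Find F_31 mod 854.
365

Matrix identity: Q^n = [[F_(n+1), F_n], [F_n, F_(n-1)]] with Q = [[1,1],[1,0]].
n = 31 = 11111₂. Square-and-multiply, entries mod 854:
Q^1 = [[1,1],[1,0]]
Q^3 = (Q^1)²·Q = [[3,2],[2,1]]
Q^7 = (Q^3)²·Q = [[21,13],[13,8]]
Q^15 = (Q^7)²·Q = [[133,610],[610,377]]
Q^31 = (Q^15)²·Q = [[609,365],[365,244]]
F_31 mod 854 = Q^31[0][1] = 365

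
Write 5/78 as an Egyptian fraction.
1/16 + 1/624

Greedy algorithm:
5/78: ceiling(78/5) = 16, use 1/16
1/624: ceiling(624/1) = 624, use 1/624
Result: 5/78 = 1/16 + 1/624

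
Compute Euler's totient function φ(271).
270

271 = 271
φ(n) = n × ∏(1 - 1/p) for each prime p dividing n
φ(271) = 271 × (1 - 1/271) = 270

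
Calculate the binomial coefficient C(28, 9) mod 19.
1

Using Lucas' theorem:
Write n=28 and k=9 in base 19:
n in base 19: [1, 9]
k in base 19: [0, 9]
C(28,9) mod 19 = ∏ C(n_i, k_i) mod 19
Digit binomials (mod 19): C(1,0) = 1; C(9,9) = 1
Product: 1 × 1 = 1 ≡ 1 (mod 19)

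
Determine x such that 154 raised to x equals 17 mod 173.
83

Baby-step giant-step with step n = ⌈√173⌉ = 14.
Baby steps 154^j mod 173 (j:value) for j=0..13: 0:1, 1:154, 2:15, 3:61, 4:52, 5:50, 6:88, 7:58, 8:109, 9:5, 10:78, 11:75, 12:132, 13:87.
Giant-step multiplier: 154^(-14) ≡ 154^(172-14) = 154^158 ≡ 9 (mod 173).
Giant steps γ_i = 17·9^i mod 173: γ_0=17, γ_1=153, γ_2=166, γ_3=110, γ_4=125, γ_5=87 (in table at j=13).
x = i·n + j = 5·14 + 13 = 83.
Check: 154^83 ≡ 17 (mod 173).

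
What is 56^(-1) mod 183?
134

gcd(56, 183) = 1, so the inverse exists.
Extended Euclidean algorithm on (183, 56):
183 = 3 × 56 + 15  ⟹  15 = (1)·183 + (-3)·56
56 = 3 × 15 + 11  ⟹  11 = (-3)·183 + (10)·56
15 = 1 × 11 + 4  ⟹  4 = (4)·183 + (-13)·56
11 = 2 × 4 + 3  ⟹  3 = (-11)·183 + (36)·56
4 = 1 × 3 + 1  ⟹  1 = (15)·183 + (-49)·56
So (-49)·56 ≡ 1 (mod 183), i.e. 56^(-1) ≡ -49 ≡ 134 (mod 183).
Check: 56 × 134 = 7504 ≡ 1 (mod 183)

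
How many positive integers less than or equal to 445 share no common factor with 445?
352

445 = 5 × 89
φ(n) = n × ∏(1 - 1/p) for each prime p dividing n
φ(445) = 445 × (1 - 1/5) × (1 - 1/89) = 352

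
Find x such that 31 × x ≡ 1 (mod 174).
73

gcd(31, 174) = 1, so the inverse exists.
Extended Euclidean algorithm on (174, 31):
174 = 5 × 31 + 19  ⟹  19 = (1)·174 + (-5)·31
31 = 1 × 19 + 12  ⟹  12 = (-1)·174 + (6)·31
19 = 1 × 12 + 7  ⟹  7 = (2)·174 + (-11)·31
12 = 1 × 7 + 5  ⟹  5 = (-3)·174 + (17)·31
7 = 1 × 5 + 2  ⟹  2 = (5)·174 + (-28)·31
5 = 2 × 2 + 1  ⟹  1 = (-13)·174 + (73)·31
So (73)·31 ≡ 1 (mod 174), i.e. 31^(-1) ≡ 73 (mod 174).
Check: 31 × 73 = 2263 ≡ 1 (mod 174)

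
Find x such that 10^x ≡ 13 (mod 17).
12

Baby-step giant-step with step n = ⌈√17⌉ = 5.
Baby steps 10^j mod 17 (j:value) for j=0..4: 0:1, 1:10, 2:15, 3:14, 4:4.
Giant-step multiplier: 10^(-5) ≡ 10^(16-5) = 10^11 ≡ 3 (mod 17).
Giant steps γ_i = 13·3^i mod 17: γ_0=13, γ_1=5, γ_2=15 (in table at j=2).
x = i·n + j = 2·5 + 2 = 12.
Check: 10^12 ≡ 13 (mod 17).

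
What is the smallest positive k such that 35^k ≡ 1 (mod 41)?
40

41 is prime, so ord(35) divides φ(41) = 40.
Divisors of 40: 1, 2, 4, 5, 8, 10, 20, 40.
Repeated squaring: 35^1 ≡ 35, 35^2 ≡ 36, 35^4 ≡ 25, 35^8 ≡ 10, 35^16 ≡ 18, 35^32 ≡ 37 (mod 41).
Test 35^d mod 41 for each divisor d in increasing order:
35^1 ≡ 35
35^2 ≡ 36
35^4 ≡ 25
35^5 = 35^4·35^1 ≡ 14
35^8 ≡ 10
35^10 = 35^8·35^2 ≡ 32
35^20 = 35^16·35^4 ≡ 40
35^40 = 35^32·35^8 ≡ 1  ← first divisor giving 1
The order is 40.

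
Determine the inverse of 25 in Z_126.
121

gcd(25, 126) = 1, so the inverse exists.
Extended Euclidean algorithm on (126, 25):
126 = 5 × 25 + 1  ⟹  1 = (1)·126 + (-5)·25
So (-5)·25 ≡ 1 (mod 126), i.e. 25^(-1) ≡ -5 ≡ 121 (mod 126).
Check: 25 × 121 = 3025 ≡ 1 (mod 126)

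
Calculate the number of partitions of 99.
169229875

p(n) counts ways to write n as a sum of positive integers (order ignored).
Euler's pentagonal recurrence: p(k) = p(k-1) + p(k-2) - p(k-5) - p(k-7) + p(k-12) + p(k-15) - ... (offsets j(3j∓1)/2, signs ++--, p(0)=1, p(<0)=0).
DP table for k = 0..98: p(0)=1, p(1)=1, p(2)=2, p(3)=3, p(4)=5, p(5)=7, p(6)=11, p(7)=15, p(8)=22, p(9)=30, p(10)=42, p(11)=56, p(12)=77, p(13)=101, p(14)=135, p(15)=176, p(16)=231, p(17)=297, p(18)=385, p(19)=490, p(20)=627, p(21)=792, p(22)=1002, p(23)=1255, p(24)=1575, p(25)=1958, p(26)=2436, p(27)=3010, p(28)=3718, p(29)=4565, p(30)=5604, p(31)=6842, p(32)=8349, p(33)=10143, p(34)=12310, p(35)=14883, p(36)=17977, p(37)=21637, p(38)=26015, p(39)=31185, p(40)=37338, p(41)=44583, p(42)=53174, p(43)=63261, p(44)=75175, p(45)=89134, p(46)=105558, p(47)=124754, p(48)=147273, p(49)=173525, p(50)=204226, p(51)=239943, p(52)=281589, p(53)=329931, p(54)=386155, p(55)=451276, p(56)=526823, p(57)=614154, p(58)=715220, p(59)=831820, p(60)=966467, p(61)=1121505, p(62)=1300156, p(63)=1505499, p(64)=1741630, p(65)=2012558, p(66)=2323520, p(67)=2679689, p(68)=3087735, p(69)=3554345, p(70)=4087968, p(71)=4697205, p(72)=5392783, p(73)=6185689, p(74)=7089500, p(75)=8118264, p(76)=9289091, p(77)=10619863, p(78)=12132164, p(79)=13848650, p(80)=15796476, p(81)=18004327, p(82)=20506255, p(83)=23338469, p(84)=26543660, p(85)=30167357, p(86)=34262962, p(87)=38887673, p(88)=44108109, p(89)=49995925, p(90)=56634173, p(91)=64112359, p(92)=72533807, p(93)=82010177, p(94)=92669720, p(95)=104651419, p(96)=118114304, p(97)=133230930, p(98)=150198136.
Final step: p(99) = p(98) + p(97) - p(94) - p(92) + p(87) + p(84) - p(77) - p(73) + p(64) + p(59) - p(48) - p(42) + p(29) + p(22) - p(7)
= 150198136 + 133230930 - 92669720 - 72533807 + 38887673 + 26543660 - 10619863 - 6185689 + 1741630 + 831820 - 147273 - 53174 + 4565 + 1002 - 15
= 169229875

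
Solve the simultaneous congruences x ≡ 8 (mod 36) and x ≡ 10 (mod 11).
296

Using Chinese Remainder Theorem:
M = 36 × 11 = 396
M1 = 11, M2 = 36
y1 = 11^(-1) mod 36 = 23
y2 = 36^(-1) mod 11 = 4
x = (8×11×23 + 10×36×4) mod 396 = 296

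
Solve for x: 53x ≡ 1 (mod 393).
89

gcd(53, 393) = 1, so the inverse exists.
Extended Euclidean algorithm on (393, 53):
393 = 7 × 53 + 22  ⟹  22 = (1)·393 + (-7)·53
53 = 2 × 22 + 9  ⟹  9 = (-2)·393 + (15)·53
22 = 2 × 9 + 4  ⟹  4 = (5)·393 + (-37)·53
9 = 2 × 4 + 1  ⟹  1 = (-12)·393 + (89)·53
So (89)·53 ≡ 1 (mod 393), i.e. 53^(-1) ≡ 89 (mod 393).
Check: 53 × 89 = 4717 ≡ 1 (mod 393)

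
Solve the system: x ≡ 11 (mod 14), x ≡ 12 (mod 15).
207

Using Chinese Remainder Theorem:
M = 14 × 15 = 210
M1 = 15, M2 = 14
y1 = 15^(-1) mod 14 = 1
y2 = 14^(-1) mod 15 = 14
x = (11×15×1 + 12×14×14) mod 210 = 207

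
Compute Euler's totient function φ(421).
420

421 = 421
φ(n) = n × ∏(1 - 1/p) for each prime p dividing n
φ(421) = 421 × (1 - 1/421) = 420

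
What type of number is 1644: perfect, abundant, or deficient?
abundant

Proper divisors of 1644: sum = 1 + 2 + 3 + 4 + 6 + 12 + 137 + 274 + 411 + 548 + 822 = 2220
Since 2220 > 1644, 1644 is abundant.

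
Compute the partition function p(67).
2679689

p(n) counts ways to write n as a sum of positive integers (order ignored).
Euler's pentagonal recurrence: p(k) = p(k-1) + p(k-2) - p(k-5) - p(k-7) + p(k-12) + p(k-15) - ... (offsets j(3j∓1)/2, signs ++--, p(0)=1, p(<0)=0).
DP table for k = 0..66: p(0)=1, p(1)=1, p(2)=2, p(3)=3, p(4)=5, p(5)=7, p(6)=11, p(7)=15, p(8)=22, p(9)=30, p(10)=42, p(11)=56, p(12)=77, p(13)=101, p(14)=135, p(15)=176, p(16)=231, p(17)=297, p(18)=385, p(19)=490, p(20)=627, p(21)=792, p(22)=1002, p(23)=1255, p(24)=1575, p(25)=1958, p(26)=2436, p(27)=3010, p(28)=3718, p(29)=4565, p(30)=5604, p(31)=6842, p(32)=8349, p(33)=10143, p(34)=12310, p(35)=14883, p(36)=17977, p(37)=21637, p(38)=26015, p(39)=31185, p(40)=37338, p(41)=44583, p(42)=53174, p(43)=63261, p(44)=75175, p(45)=89134, p(46)=105558, p(47)=124754, p(48)=147273, p(49)=173525, p(50)=204226, p(51)=239943, p(52)=281589, p(53)=329931, p(54)=386155, p(55)=451276, p(56)=526823, p(57)=614154, p(58)=715220, p(59)=831820, p(60)=966467, p(61)=1121505, p(62)=1300156, p(63)=1505499, p(64)=1741630, p(65)=2012558, p(66)=2323520.
Final step: p(67) = p(66) + p(65) - p(62) - p(60) + p(55) + p(52) - p(45) - p(41) + p(32) + p(27) - p(16) - p(10)
= 2323520 + 2012558 - 1300156 - 966467 + 451276 + 281589 - 89134 - 44583 + 8349 + 3010 - 231 - 42
= 2679689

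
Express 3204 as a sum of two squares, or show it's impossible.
30² + 48² (a=30, b=48)

Factorization: 3204 = 2^2 × 3^2 × 89
By Fermat: n is sum of two squares iff every prime p ≡ 3 (mod 4) appears to even power.
All primes ≡ 3 (mod 4) appear to even power.
Search a = 0, 1, 2, … for 3204 - a² a perfect square: first hit at a = 30: 3204 - 900 = 2304 = 48².
3204 = 30² + 48² = 900 + 2304 ✓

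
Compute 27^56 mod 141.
72

Repeated squaring. Binary of 56 = 111000.
27^1 ≡ 27 (mod 141); 27^2 ≡ 24 (mod 141); 27^4 ≡ 12 (mod 141); 27^8 ≡ 3 (mod 141); 27^16 ≡ 9 (mod 141); 27^32 ≡ 81 (mod 141)
27^56 = 27^8 × 27^16 × 27^32 ≡ 72 (mod 141)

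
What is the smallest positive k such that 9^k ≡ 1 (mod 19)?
9

19 is prime, so ord(9) divides φ(19) = 18.
Divisors of 18: 1, 2, 3, 6, 9, 18.
Repeated squaring: 9^1 ≡ 9, 9^2 ≡ 5, 9^4 ≡ 6, 9^8 ≡ 17, 9^16 ≡ 4 (mod 19).
Test 9^d mod 19 for each divisor d in increasing order:
9^1 ≡ 9
9^2 ≡ 5
9^3 = 9^2·9^1 ≡ 7
9^6 = 9^4·9^2 ≡ 11
9^9 = 9^8·9^1 ≡ 1  ← first divisor giving 1
The order is 9.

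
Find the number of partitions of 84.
26543660

p(n) counts ways to write n as a sum of positive integers (order ignored).
Euler's pentagonal recurrence: p(k) = p(k-1) + p(k-2) - p(k-5) - p(k-7) + p(k-12) + p(k-15) - ... (offsets j(3j∓1)/2, signs ++--, p(0)=1, p(<0)=0).
DP table for k = 0..83: p(0)=1, p(1)=1, p(2)=2, p(3)=3, p(4)=5, p(5)=7, p(6)=11, p(7)=15, p(8)=22, p(9)=30, p(10)=42, p(11)=56, p(12)=77, p(13)=101, p(14)=135, p(15)=176, p(16)=231, p(17)=297, p(18)=385, p(19)=490, p(20)=627, p(21)=792, p(22)=1002, p(23)=1255, p(24)=1575, p(25)=1958, p(26)=2436, p(27)=3010, p(28)=3718, p(29)=4565, p(30)=5604, p(31)=6842, p(32)=8349, p(33)=10143, p(34)=12310, p(35)=14883, p(36)=17977, p(37)=21637, p(38)=26015, p(39)=31185, p(40)=37338, p(41)=44583, p(42)=53174, p(43)=63261, p(44)=75175, p(45)=89134, p(46)=105558, p(47)=124754, p(48)=147273, p(49)=173525, p(50)=204226, p(51)=239943, p(52)=281589, p(53)=329931, p(54)=386155, p(55)=451276, p(56)=526823, p(57)=614154, p(58)=715220, p(59)=831820, p(60)=966467, p(61)=1121505, p(62)=1300156, p(63)=1505499, p(64)=1741630, p(65)=2012558, p(66)=2323520, p(67)=2679689, p(68)=3087735, p(69)=3554345, p(70)=4087968, p(71)=4697205, p(72)=5392783, p(73)=6185689, p(74)=7089500, p(75)=8118264, p(76)=9289091, p(77)=10619863, p(78)=12132164, p(79)=13848650, p(80)=15796476, p(81)=18004327, p(82)=20506255, p(83)=23338469.
Final step: p(84) = p(83) + p(82) - p(79) - p(77) + p(72) + p(69) - p(62) - p(58) + p(49) + p(44) - p(33) - p(27) + p(14) + p(7)
= 23338469 + 20506255 - 13848650 - 10619863 + 5392783 + 3554345 - 1300156 - 715220 + 173525 + 75175 - 10143 - 3010 + 135 + 15
= 26543660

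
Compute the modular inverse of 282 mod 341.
52

gcd(282, 341) = 1, so the inverse exists.
Extended Euclidean algorithm on (341, 282):
341 = 1 × 282 + 59  ⟹  59 = (1)·341 + (-1)·282
282 = 4 × 59 + 46  ⟹  46 = (-4)·341 + (5)·282
59 = 1 × 46 + 13  ⟹  13 = (5)·341 + (-6)·282
46 = 3 × 13 + 7  ⟹  7 = (-19)·341 + (23)·282
13 = 1 × 7 + 6  ⟹  6 = (24)·341 + (-29)·282
7 = 1 × 6 + 1  ⟹  1 = (-43)·341 + (52)·282
So (52)·282 ≡ 1 (mod 341), i.e. 282^(-1) ≡ 52 (mod 341).
Check: 282 × 52 = 14664 ≡ 1 (mod 341)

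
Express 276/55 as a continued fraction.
[5; 55]

Euclidean algorithm steps:
276 = 5 × 55 + 1
55 = 55 × 1 + 0
Continued fraction: [5; 55]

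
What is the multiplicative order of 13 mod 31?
30

31 is prime, so ord(13) divides φ(31) = 30.
Divisors of 30: 1, 2, 3, 5, 6, 10, 15, 30.
Repeated squaring: 13^1 ≡ 13, 13^2 ≡ 14, 13^4 ≡ 10, 13^8 ≡ 7, 13^16 ≡ 18 (mod 31).
Test 13^d mod 31 for each divisor d in increasing order:
13^1 ≡ 13
13^2 ≡ 14
13^3 = 13^2·13^1 ≡ 27
13^5 = 13^4·13^1 ≡ 6
13^6 = 13^4·13^2 ≡ 16
13^10 = 13^8·13^2 ≡ 5
13^15 = 13^8·13^4·13^2·13^1 ≡ 30
13^30 = 13^16·13^8·13^4·13^2 ≡ 1  ← first divisor giving 1
The order is 30.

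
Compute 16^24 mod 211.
143

Repeated squaring. Binary of 24 = 11000.
16^1 ≡ 16 (mod 211); 16^2 ≡ 45 (mod 211); 16^4 ≡ 126 (mod 211); 16^8 ≡ 51 (mod 211); 16^16 ≡ 69 (mod 211)
16^24 = 16^8 × 16^16 ≡ 143 (mod 211)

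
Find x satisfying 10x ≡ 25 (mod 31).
x ≡ 18 (mod 31)

gcd(10, 31) = 1, which divides 25, so solutions exist.
Find 10^(-1) mod 31 by the extended Euclidean algorithm:
31 = 3 × 10 + 1  ⟹  1 = (1)·31 + (-3)·10
So (-3)·10 ≡ 1 (mod 31), i.e. 10^(-1) ≡ -3 ≡ 28 (mod 31).
x ≡ 28 × 25 = 700 ≡ 18 (mod 31).
Check: 10 × 18 = 180 ≡ 25 (mod 31).
Unique solution: x ≡ 18 (mod 31)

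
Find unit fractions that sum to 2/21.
1/11 + 1/231

Greedy algorithm:
2/21: ceiling(21/2) = 11, use 1/11
1/231: ceiling(231/1) = 231, use 1/231
Result: 2/21 = 1/11 + 1/231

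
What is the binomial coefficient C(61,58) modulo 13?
6

Using Lucas' theorem:
Write n=61 and k=58 in base 13:
n in base 13: [4, 9]
k in base 13: [4, 6]
C(61,58) mod 13 = ∏ C(n_i, k_i) mod 13
Digit binomials (mod 13): C(4,4) = 1; C(9,6) = 84 ≡ 6
Product: 1 × 6 = 6 ≡ 6 (mod 13)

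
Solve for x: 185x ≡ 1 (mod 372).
185

gcd(185, 372) = 1, so the inverse exists.
Extended Euclidean algorithm on (372, 185):
372 = 2 × 185 + 2  ⟹  2 = (1)·372 + (-2)·185
185 = 92 × 2 + 1  ⟹  1 = (-92)·372 + (185)·185
So (185)·185 ≡ 1 (mod 372), i.e. 185^(-1) ≡ 185 (mod 372).
Check: 185 × 185 = 34225 ≡ 1 (mod 372)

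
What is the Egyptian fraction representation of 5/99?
1/20 + 1/1980

Greedy algorithm:
5/99: ceiling(99/5) = 20, use 1/20
1/1980: ceiling(1980/1) = 1980, use 1/1980
Result: 5/99 = 1/20 + 1/1980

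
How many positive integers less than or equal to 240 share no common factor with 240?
64

240 = 2^4 × 3 × 5
φ(n) = n × ∏(1 - 1/p) for each prime p dividing n
φ(240) = 240 × (1 - 1/2) × (1 - 1/3) × (1 - 1/5) = 64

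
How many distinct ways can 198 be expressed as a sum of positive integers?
3345365983698

p(n) counts ways to write n as a sum of positive integers (order ignored).
Euler's pentagonal recurrence: p(k) = p(k-1) + p(k-2) - p(k-5) - p(k-7) + p(k-12) + p(k-15) - ... (offsets j(3j∓1)/2, signs ++--, p(0)=1, p(<0)=0).
DP table for k = 0..197: p(0)=1, p(1)=1, p(2)=2, p(3)=3, p(4)=5, p(5)=7, p(6)=11, p(7)=15, p(8)=22, p(9)=30, p(10)=42, p(11)=56, p(12)=77, p(13)=101, p(14)=135, p(15)=176, p(16)=231, p(17)=297, p(18)=385, p(19)=490, p(20)=627, p(21)=792, p(22)=1002, p(23)=1255, p(24)=1575, p(25)=1958, p(26)=2436, p(27)=3010, p(28)=3718, p(29)=4565, p(30)=5604, p(31)=6842, p(32)=8349, p(33)=10143, p(34)=12310, p(35)=14883, p(36)=17977, p(37)=21637, p(38)=26015, p(39)=31185, p(40)=37338, p(41)=44583, p(42)=53174, p(43)=63261, p(44)=75175, p(45)=89134, p(46)=105558, p(47)=124754, p(48)=147273, p(49)=173525, p(50)=204226, p(51)=239943, p(52)=281589, p(53)=329931, p(54)=386155, p(55)=451276, p(56)=526823, p(57)=614154, p(58)=715220, p(59)=831820, p(60)=966467, p(61)=1121505, p(62)=1300156, p(63)=1505499, p(64)=1741630, p(65)=2012558, p(66)=2323520, p(67)=2679689, p(68)=3087735, p(69)=3554345, p(70)=4087968, p(71)=4697205, p(72)=5392783, p(73)=6185689, p(74)=7089500, p(75)=8118264, p(76)=9289091, p(77)=10619863, p(78)=12132164, p(79)=13848650, p(80)=15796476, p(81)=18004327, p(82)=20506255, p(83)=23338469, p(84)=26543660, p(85)=30167357, p(86)=34262962, p(87)=38887673, p(88)=44108109, p(89)=49995925, p(90)=56634173, p(91)=64112359, p(92)=72533807, p(93)=82010177, p(94)=92669720, p(95)=104651419, p(96)=118114304, p(97)=133230930, p(98)=150198136, p(99)=169229875, p(100)=190569292, p(101)=214481126, p(102)=241265379, p(103)=271248950, p(104)=304801365, p(105)=342325709, p(106)=384276336, p(107)=431149389, p(108)=483502844, p(109)=541946240, p(110)=607163746, p(111)=679903203, p(112)=761002156, p(113)=851376628, p(114)=952050665, p(115)=1064144451, p(116)=1188908248, p(117)=1327710076, p(118)=1482074143, p(119)=1653668665, p(120)=1844349560, p(121)=2056148051, p(122)=2291320912, p(123)=2552338241, p(124)=2841940500, p(125)=3163127352, p(126)=3519222692, p(127)=3913864295, p(128)=4351078600, p(129)=4835271870, p(130)=5371315400, p(131)=5964539504, p(132)=6620830889, p(133)=7346629512, p(134)=8149040695, p(135)=9035836076, p(136)=10015581680, p(137)=11097645016, p(138)=12292341831, p(139)=13610949895, p(140)=15065878135, p(141)=16670689208, p(142)=18440293320, p(143)=20390982757, p(144)=22540654445, p(145)=24908858009, p(146)=27517052599, p(147)=30388671978, p(148)=33549419497, p(149)=37027355200, p(150)=40853235313, p(151)=45060624582, p(152)=49686288421, p(153)=54770336324, p(154)=60356673280, p(155)=66493182097, p(156)=73232243759, p(157)=80630964769, p(158)=88751778802, p(159)=97662728555, p(160)=107438159466, p(161)=118159068427, p(162)=129913904637, p(163)=142798995930, p(164)=156919475295, p(165)=172389800255, p(166)=189334822579, p(167)=207890420102, p(168)=228204732751, p(169)=250438925115, p(170)=274768617130, p(171)=301384802048, p(172)=330495499613, p(173)=362326859895, p(174)=397125074750, p(175)=435157697830, p(176)=476715857290, p(177)=522115831195, p(178)=571701605655, p(179)=625846753120, p(180)=684957390936, p(181)=749474411781, p(182)=819876908323, p(183)=896684817527, p(184)=980462880430, p(185)=1071823774337, p(186)=1171432692373, p(187)=1280011042268, p(188)=1398341745571, p(189)=1527273599625, p(190)=1667727404093, p(191)=1820701100652, p(192)=1987276856363, p(193)=2168627105469, p(194)=2366022741845, p(195)=2580840212973, p(196)=2814570987591, p(197)=3068829878530.
Final step: p(198) = p(197) + p(196) - p(193) - p(191) + p(186) + p(183) - p(176) - p(172) + p(163) + p(158) - p(147) - p(141) + p(128) + p(121) - p(106) - p(98) + p(81) + p(72) - p(53) - p(43) + p(22) + p(11)
= 3068829878530 + 2814570987591 - 2168627105469 - 1820701100652 + 1171432692373 + 896684817527 - 476715857290 - 330495499613 + 142798995930 + 88751778802 - 30388671978 - 16670689208 + 4351078600 + 2056148051 - 384276336 - 150198136 + 18004327 + 5392783 - 329931 - 63261 + 1002 + 56
= 3345365983698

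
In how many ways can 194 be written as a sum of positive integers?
2366022741845

p(n) counts ways to write n as a sum of positive integers (order ignored).
Euler's pentagonal recurrence: p(k) = p(k-1) + p(k-2) - p(k-5) - p(k-7) + p(k-12) + p(k-15) - ... (offsets j(3j∓1)/2, signs ++--, p(0)=1, p(<0)=0).
DP table for k = 0..193: p(0)=1, p(1)=1, p(2)=2, p(3)=3, p(4)=5, p(5)=7, p(6)=11, p(7)=15, p(8)=22, p(9)=30, p(10)=42, p(11)=56, p(12)=77, p(13)=101, p(14)=135, p(15)=176, p(16)=231, p(17)=297, p(18)=385, p(19)=490, p(20)=627, p(21)=792, p(22)=1002, p(23)=1255, p(24)=1575, p(25)=1958, p(26)=2436, p(27)=3010, p(28)=3718, p(29)=4565, p(30)=5604, p(31)=6842, p(32)=8349, p(33)=10143, p(34)=12310, p(35)=14883, p(36)=17977, p(37)=21637, p(38)=26015, p(39)=31185, p(40)=37338, p(41)=44583, p(42)=53174, p(43)=63261, p(44)=75175, p(45)=89134, p(46)=105558, p(47)=124754, p(48)=147273, p(49)=173525, p(50)=204226, p(51)=239943, p(52)=281589, p(53)=329931, p(54)=386155, p(55)=451276, p(56)=526823, p(57)=614154, p(58)=715220, p(59)=831820, p(60)=966467, p(61)=1121505, p(62)=1300156, p(63)=1505499, p(64)=1741630, p(65)=2012558, p(66)=2323520, p(67)=2679689, p(68)=3087735, p(69)=3554345, p(70)=4087968, p(71)=4697205, p(72)=5392783, p(73)=6185689, p(74)=7089500, p(75)=8118264, p(76)=9289091, p(77)=10619863, p(78)=12132164, p(79)=13848650, p(80)=15796476, p(81)=18004327, p(82)=20506255, p(83)=23338469, p(84)=26543660, p(85)=30167357, p(86)=34262962, p(87)=38887673, p(88)=44108109, p(89)=49995925, p(90)=56634173, p(91)=64112359, p(92)=72533807, p(93)=82010177, p(94)=92669720, p(95)=104651419, p(96)=118114304, p(97)=133230930, p(98)=150198136, p(99)=169229875, p(100)=190569292, p(101)=214481126, p(102)=241265379, p(103)=271248950, p(104)=304801365, p(105)=342325709, p(106)=384276336, p(107)=431149389, p(108)=483502844, p(109)=541946240, p(110)=607163746, p(111)=679903203, p(112)=761002156, p(113)=851376628, p(114)=952050665, p(115)=1064144451, p(116)=1188908248, p(117)=1327710076, p(118)=1482074143, p(119)=1653668665, p(120)=1844349560, p(121)=2056148051, p(122)=2291320912, p(123)=2552338241, p(124)=2841940500, p(125)=3163127352, p(126)=3519222692, p(127)=3913864295, p(128)=4351078600, p(129)=4835271870, p(130)=5371315400, p(131)=5964539504, p(132)=6620830889, p(133)=7346629512, p(134)=8149040695, p(135)=9035836076, p(136)=10015581680, p(137)=11097645016, p(138)=12292341831, p(139)=13610949895, p(140)=15065878135, p(141)=16670689208, p(142)=18440293320, p(143)=20390982757, p(144)=22540654445, p(145)=24908858009, p(146)=27517052599, p(147)=30388671978, p(148)=33549419497, p(149)=37027355200, p(150)=40853235313, p(151)=45060624582, p(152)=49686288421, p(153)=54770336324, p(154)=60356673280, p(155)=66493182097, p(156)=73232243759, p(157)=80630964769, p(158)=88751778802, p(159)=97662728555, p(160)=107438159466, p(161)=118159068427, p(162)=129913904637, p(163)=142798995930, p(164)=156919475295, p(165)=172389800255, p(166)=189334822579, p(167)=207890420102, p(168)=228204732751, p(169)=250438925115, p(170)=274768617130, p(171)=301384802048, p(172)=330495499613, p(173)=362326859895, p(174)=397125074750, p(175)=435157697830, p(176)=476715857290, p(177)=522115831195, p(178)=571701605655, p(179)=625846753120, p(180)=684957390936, p(181)=749474411781, p(182)=819876908323, p(183)=896684817527, p(184)=980462880430, p(185)=1071823774337, p(186)=1171432692373, p(187)=1280011042268, p(188)=1398341745571, p(189)=1527273599625, p(190)=1667727404093, p(191)=1820701100652, p(192)=1987276856363, p(193)=2168627105469.
Final step: p(194) = p(193) + p(192) - p(189) - p(187) + p(182) + p(179) - p(172) - p(168) + p(159) + p(154) - p(143) - p(137) + p(124) + p(117) - p(102) - p(94) + p(77) + p(68) - p(49) - p(39) + p(18) + p(7)
= 2168627105469 + 1987276856363 - 1527273599625 - 1280011042268 + 819876908323 + 625846753120 - 330495499613 - 228204732751 + 97662728555 + 60356673280 - 20390982757 - 11097645016 + 2841940500 + 1327710076 - 241265379 - 92669720 + 10619863 + 3087735 - 173525 - 31185 + 385 + 15
= 2366022741845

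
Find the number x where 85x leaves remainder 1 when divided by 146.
67

gcd(85, 146) = 1, so the inverse exists.
Extended Euclidean algorithm on (146, 85):
146 = 1 × 85 + 61  ⟹  61 = (1)·146 + (-1)·85
85 = 1 × 61 + 24  ⟹  24 = (-1)·146 + (2)·85
61 = 2 × 24 + 13  ⟹  13 = (3)·146 + (-5)·85
24 = 1 × 13 + 11  ⟹  11 = (-4)·146 + (7)·85
13 = 1 × 11 + 2  ⟹  2 = (7)·146 + (-12)·85
11 = 5 × 2 + 1  ⟹  1 = (-39)·146 + (67)·85
So (67)·85 ≡ 1 (mod 146), i.e. 85^(-1) ≡ 67 (mod 146).
Check: 85 × 67 = 5695 ≡ 1 (mod 146)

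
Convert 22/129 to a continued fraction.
[0; 5, 1, 6, 3]

Euclidean algorithm steps:
22 = 0 × 129 + 22
129 = 5 × 22 + 19
22 = 1 × 19 + 3
19 = 6 × 3 + 1
3 = 3 × 1 + 0
Continued fraction: [0; 5, 1, 6, 3]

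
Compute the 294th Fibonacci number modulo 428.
8

Matrix identity: Q^n = [[F_(n+1), F_n], [F_n, F_(n-1)]] with Q = [[1,1],[1,0]].
n = 294 = 100100110₂. Square-and-multiply, entries mod 428:
Q^1 = [[1,1],[1,0]]
Q^2 = (Q^1)² = [[2,1],[1,1]]
Q^4 = (Q^2)² = [[5,3],[3,2]]
Q^9 = (Q^4)²·Q = [[55,34],[34,21]]
Q^18 = (Q^9)² = [[329,16],[16,313]]
Q^36 = (Q^18)² = [[213,0],[0,213]]
Q^73 = (Q^36)²·Q = [[1,1],[1,0]]
Q^147 = (Q^73)²·Q = [[3,2],[2,1]]
Q^294 = (Q^147)² = [[13,8],[8,5]]
F_294 mod 428 = Q^294[0][1] = 8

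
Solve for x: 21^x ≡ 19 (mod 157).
100

Baby-step giant-step with step n = ⌈√157⌉ = 13.
Baby steps 21^j mod 157 (j:value) for j=0..12: 0:1, 1:21, 2:127, 3:155, 4:115, 5:60, 6:4, 7:84, 8:37, 9:149, 10:146, 11:83, 12:16.
Giant-step multiplier: 21^(-13) ≡ 21^(156-13) = 21^143 ≡ 50 (mod 157).
Giant steps γ_i = 19·50^i mod 157: γ_0=19, γ_1=8, γ_2=86, γ_3=61, γ_4=67, γ_5=53, γ_6=138, γ_7=149 (in table at j=9).
x = i·n + j = 7·13 + 9 = 100.
Check: 21^100 ≡ 19 (mod 157).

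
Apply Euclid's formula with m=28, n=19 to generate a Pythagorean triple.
(423, 1064, 1145)

Euclid's formula: a = m² - n², b = 2mn, c = m² + n²
m = 28, n = 19
a = 28² - 19² = 784 - 361 = 423
b = 2 × 28 × 19 = 1064
c = 28² + 19² = 784 + 361 = 1145
Verification: 423² + 1064² = 178929 + 1132096 = 1311025 = 1145² ✓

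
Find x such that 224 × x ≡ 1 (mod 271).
98

gcd(224, 271) = 1, so the inverse exists.
Extended Euclidean algorithm on (271, 224):
271 = 1 × 224 + 47  ⟹  47 = (1)·271 + (-1)·224
224 = 4 × 47 + 36  ⟹  36 = (-4)·271 + (5)·224
47 = 1 × 36 + 11  ⟹  11 = (5)·271 + (-6)·224
36 = 3 × 11 + 3  ⟹  3 = (-19)·271 + (23)·224
11 = 3 × 3 + 2  ⟹  2 = (62)·271 + (-75)·224
3 = 1 × 2 + 1  ⟹  1 = (-81)·271 + (98)·224
So (98)·224 ≡ 1 (mod 271), i.e. 224^(-1) ≡ 98 (mod 271).
Check: 224 × 98 = 21952 ≡ 1 (mod 271)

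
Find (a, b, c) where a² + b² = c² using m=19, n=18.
(37, 684, 685)

Euclid's formula: a = m² - n², b = 2mn, c = m² + n²
m = 19, n = 18
a = 19² - 18² = 361 - 324 = 37
b = 2 × 19 × 18 = 684
c = 19² + 18² = 361 + 324 = 685
Verification: 37² + 684² = 1369 + 467856 = 469225 = 685² ✓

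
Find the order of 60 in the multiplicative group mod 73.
72

73 is prime, so ord(60) divides φ(73) = 72.
Divisors of 72: 1, 2, 3, 4, 6, 8, 9, 12, 18, 24, 36, 72.
Repeated squaring: 60^1 ≡ 60, 60^2 ≡ 23, 60^4 ≡ 18, 60^8 ≡ 32, 60^16 ≡ 2, 60^32 ≡ 4, 60^64 ≡ 16 (mod 73).
Test 60^d mod 73 for each divisor d in increasing order:
60^1 ≡ 60
60^2 ≡ 23
60^3 = 60^2·60^1 ≡ 66
60^4 ≡ 18
60^6 = 60^4·60^2 ≡ 49
60^8 ≡ 32
60^9 = 60^8·60^1 ≡ 22
60^12 = 60^8·60^4 ≡ 65
60^18 = 60^16·60^2 ≡ 46
60^24 = 60^16·60^8 ≡ 64
60^36 = 60^32·60^4 ≡ 72
60^72 = 60^64·60^8 ≡ 1  ← first divisor giving 1
The order is 72.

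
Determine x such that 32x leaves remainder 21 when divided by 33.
x ≡ 12 (mod 33)

gcd(32, 33) = 1, which divides 21, so solutions exist.
Find 32^(-1) mod 33 by the extended Euclidean algorithm:
33 = 1 × 32 + 1  ⟹  1 = (1)·33 + (-1)·32
So (-1)·32 ≡ 1 (mod 33), i.e. 32^(-1) ≡ -1 ≡ 32 (mod 33).
x ≡ 32 × 21 = 672 ≡ 12 (mod 33).
Check: 32 × 12 = 384 ≡ 21 (mod 33).
Unique solution: x ≡ 12 (mod 33)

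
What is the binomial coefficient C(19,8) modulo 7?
3

Using Lucas' theorem:
Write n=19 and k=8 in base 7:
n in base 7: [2, 5]
k in base 7: [1, 1]
C(19,8) mod 7 = ∏ C(n_i, k_i) mod 7
Digit binomials (mod 7): C(2,1) = 2; C(5,1) = 5
Product: 2 × 5 = 10 ≡ 3 (mod 7)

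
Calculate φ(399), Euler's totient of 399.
216

399 = 3 × 7 × 19
φ(n) = n × ∏(1 - 1/p) for each prime p dividing n
φ(399) = 399 × (1 - 1/3) × (1 - 1/7) × (1 - 1/19) = 216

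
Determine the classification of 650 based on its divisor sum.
abundant

Proper divisors of 650: sum = 1 + 2 + 5 + 10 + 13 + 25 + 26 + 50 + 65 + 130 + 325 = 652
Since 652 > 650, 650 is abundant.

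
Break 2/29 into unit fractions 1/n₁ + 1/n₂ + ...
1/15 + 1/435

Greedy algorithm:
2/29: ceiling(29/2) = 15, use 1/15
1/435: ceiling(435/1) = 435, use 1/435
Result: 2/29 = 1/15 + 1/435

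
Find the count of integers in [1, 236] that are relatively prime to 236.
116

236 = 2^2 × 59
φ(n) = n × ∏(1 - 1/p) for each prime p dividing n
φ(236) = 236 × (1 - 1/2) × (1 - 1/59) = 116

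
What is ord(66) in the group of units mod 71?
10

71 is prime, so ord(66) divides φ(71) = 70.
Divisors of 70: 1, 2, 5, 7, 10, 14, 35, 70.
Repeated squaring: 66^1 ≡ 66, 66^2 ≡ 25, 66^4 ≡ 57, 66^8 ≡ 54, 66^16 ≡ 5, 66^32 ≡ 25, 66^64 ≡ 57 (mod 71).
Test 66^d mod 71 for each divisor d in increasing order:
66^1 ≡ 66
66^2 ≡ 25
66^5 = 66^4·66^1 ≡ 70
66^7 = 66^4·66^2·66^1 ≡ 46
66^10 = 66^8·66^2 ≡ 1  ← first divisor giving 1
The order is 10.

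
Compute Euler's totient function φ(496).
240

496 = 2^4 × 31
φ(n) = n × ∏(1 - 1/p) for each prime p dividing n
φ(496) = 496 × (1 - 1/2) × (1 - 1/31) = 240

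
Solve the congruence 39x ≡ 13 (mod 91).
x ≡ 5 (mod 7)

gcd(39, 91) = 13, which divides 13, so solutions exist.
Divide through by 13: 3x ≡ 1 (mod 7).
Find 3^(-1) mod 7 by the extended Euclidean algorithm:
7 = 2 × 3 + 1  ⟹  1 = (1)·7 + (-2)·3
So (-2)·3 ≡ 1 (mod 7), i.e. 3^(-1) ≡ -2 ≡ 5 (mod 7).
x ≡ 5 × 1 = 5 ≡ 5 (mod 7).
Check: 39 × 5 = 195 ≡ 13 (mod 91).
x ≡ 5 (mod 7), giving 13 solutions mod 91.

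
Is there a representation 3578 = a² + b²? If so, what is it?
37² + 47² (a=37, b=47)

Factorization: 3578 = 2 × 1789
By Fermat: n is sum of two squares iff every prime p ≡ 3 (mod 4) appears to even power.
All primes ≡ 3 (mod 4) appear to even power.
Search a = 0, 1, 2, … for 3578 - a² a perfect square: first hit at a = 37: 3578 - 1369 = 2209 = 47².
3578 = 37² + 47² = 1369 + 2209 ✓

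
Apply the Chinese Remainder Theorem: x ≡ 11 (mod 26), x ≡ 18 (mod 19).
37

Using Chinese Remainder Theorem:
M = 26 × 19 = 494
M1 = 19, M2 = 26
y1 = 19^(-1) mod 26 = 11
y2 = 26^(-1) mod 19 = 11
x = (11×19×11 + 18×26×11) mod 494 = 37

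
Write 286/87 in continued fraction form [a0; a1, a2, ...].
[3; 3, 2, 12]

Euclidean algorithm steps:
286 = 3 × 87 + 25
87 = 3 × 25 + 12
25 = 2 × 12 + 1
12 = 12 × 1 + 0
Continued fraction: [3; 3, 2, 12]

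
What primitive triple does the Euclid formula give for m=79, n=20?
(5841, 3160, 6641)

Euclid's formula: a = m² - n², b = 2mn, c = m² + n²
m = 79, n = 20
a = 79² - 20² = 6241 - 400 = 5841
b = 2 × 79 × 20 = 3160
c = 79² + 20² = 6241 + 400 = 6641
Verification: 5841² + 3160² = 34117281 + 9985600 = 44102881 = 6641² ✓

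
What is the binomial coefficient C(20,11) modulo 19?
0

Using Lucas' theorem:
Write n=20 and k=11 in base 19:
n in base 19: [1, 1]
k in base 19: [0, 11]
C(20,11) mod 19 = ∏ C(n_i, k_i) mod 19
Digit binomials (mod 19): C(1,0) = 1; C(1,11) = 0 (k_i > n_i)
Product: 1 × 0 = 0 ≡ 0 (mod 19)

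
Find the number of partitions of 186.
1171432692373

p(n) counts ways to write n as a sum of positive integers (order ignored).
Euler's pentagonal recurrence: p(k) = p(k-1) + p(k-2) - p(k-5) - p(k-7) + p(k-12) + p(k-15) - ... (offsets j(3j∓1)/2, signs ++--, p(0)=1, p(<0)=0).
DP table for k = 0..185: p(0)=1, p(1)=1, p(2)=2, p(3)=3, p(4)=5, p(5)=7, p(6)=11, p(7)=15, p(8)=22, p(9)=30, p(10)=42, p(11)=56, p(12)=77, p(13)=101, p(14)=135, p(15)=176, p(16)=231, p(17)=297, p(18)=385, p(19)=490, p(20)=627, p(21)=792, p(22)=1002, p(23)=1255, p(24)=1575, p(25)=1958, p(26)=2436, p(27)=3010, p(28)=3718, p(29)=4565, p(30)=5604, p(31)=6842, p(32)=8349, p(33)=10143, p(34)=12310, p(35)=14883, p(36)=17977, p(37)=21637, p(38)=26015, p(39)=31185, p(40)=37338, p(41)=44583, p(42)=53174, p(43)=63261, p(44)=75175, p(45)=89134, p(46)=105558, p(47)=124754, p(48)=147273, p(49)=173525, p(50)=204226, p(51)=239943, p(52)=281589, p(53)=329931, p(54)=386155, p(55)=451276, p(56)=526823, p(57)=614154, p(58)=715220, p(59)=831820, p(60)=966467, p(61)=1121505, p(62)=1300156, p(63)=1505499, p(64)=1741630, p(65)=2012558, p(66)=2323520, p(67)=2679689, p(68)=3087735, p(69)=3554345, p(70)=4087968, p(71)=4697205, p(72)=5392783, p(73)=6185689, p(74)=7089500, p(75)=8118264, p(76)=9289091, p(77)=10619863, p(78)=12132164, p(79)=13848650, p(80)=15796476, p(81)=18004327, p(82)=20506255, p(83)=23338469, p(84)=26543660, p(85)=30167357, p(86)=34262962, p(87)=38887673, p(88)=44108109, p(89)=49995925, p(90)=56634173, p(91)=64112359, p(92)=72533807, p(93)=82010177, p(94)=92669720, p(95)=104651419, p(96)=118114304, p(97)=133230930, p(98)=150198136, p(99)=169229875, p(100)=190569292, p(101)=214481126, p(102)=241265379, p(103)=271248950, p(104)=304801365, p(105)=342325709, p(106)=384276336, p(107)=431149389, p(108)=483502844, p(109)=541946240, p(110)=607163746, p(111)=679903203, p(112)=761002156, p(113)=851376628, p(114)=952050665, p(115)=1064144451, p(116)=1188908248, p(117)=1327710076, p(118)=1482074143, p(119)=1653668665, p(120)=1844349560, p(121)=2056148051, p(122)=2291320912, p(123)=2552338241, p(124)=2841940500, p(125)=3163127352, p(126)=3519222692, p(127)=3913864295, p(128)=4351078600, p(129)=4835271870, p(130)=5371315400, p(131)=5964539504, p(132)=6620830889, p(133)=7346629512, p(134)=8149040695, p(135)=9035836076, p(136)=10015581680, p(137)=11097645016, p(138)=12292341831, p(139)=13610949895, p(140)=15065878135, p(141)=16670689208, p(142)=18440293320, p(143)=20390982757, p(144)=22540654445, p(145)=24908858009, p(146)=27517052599, p(147)=30388671978, p(148)=33549419497, p(149)=37027355200, p(150)=40853235313, p(151)=45060624582, p(152)=49686288421, p(153)=54770336324, p(154)=60356673280, p(155)=66493182097, p(156)=73232243759, p(157)=80630964769, p(158)=88751778802, p(159)=97662728555, p(160)=107438159466, p(161)=118159068427, p(162)=129913904637, p(163)=142798995930, p(164)=156919475295, p(165)=172389800255, p(166)=189334822579, p(167)=207890420102, p(168)=228204732751, p(169)=250438925115, p(170)=274768617130, p(171)=301384802048, p(172)=330495499613, p(173)=362326859895, p(174)=397125074750, p(175)=435157697830, p(176)=476715857290, p(177)=522115831195, p(178)=571701605655, p(179)=625846753120, p(180)=684957390936, p(181)=749474411781, p(182)=819876908323, p(183)=896684817527, p(184)=980462880430, p(185)=1071823774337.
Final step: p(186) = p(185) + p(184) - p(181) - p(179) + p(174) + p(171) - p(164) - p(160) + p(151) + p(146) - p(135) - p(129) + p(116) + p(109) - p(94) - p(86) + p(69) + p(60) - p(41) - p(31) + p(10)
= 1071823774337 + 980462880430 - 749474411781 - 625846753120 + 397125074750 + 301384802048 - 156919475295 - 107438159466 + 45060624582 + 27517052599 - 9035836076 - 4835271870 + 1188908248 + 541946240 - 92669720 - 34262962 + 3554345 + 966467 - 44583 - 6842 + 42
= 1171432692373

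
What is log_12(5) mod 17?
9

Baby-step giant-step with step n = ⌈√17⌉ = 5.
Baby steps 12^j mod 17 (j:value) for j=0..4: 0:1, 1:12, 2:8, 3:11, 4:13.
Giant-step multiplier: 12^(-5) ≡ 12^(16-5) = 12^11 ≡ 6 (mod 17).
Giant steps γ_i = 5·6^i mod 17: γ_0=5, γ_1=13 (in table at j=4).
x = i·n + j = 1·5 + 4 = 9.
Check: 12^9 ≡ 5 (mod 17).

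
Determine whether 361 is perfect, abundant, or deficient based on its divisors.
deficient

Proper divisors of 361: sum = 1 + 19 = 20
Since 20 < 361, 361 is deficient.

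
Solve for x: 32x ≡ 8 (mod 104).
x ≡ 10 (mod 13)

gcd(32, 104) = 8, which divides 8, so solutions exist.
Divide through by 8: 4x ≡ 1 (mod 13).
Find 4^(-1) mod 13 by the extended Euclidean algorithm:
13 = 3 × 4 + 1  ⟹  1 = (1)·13 + (-3)·4
So (-3)·4 ≡ 1 (mod 13), i.e. 4^(-1) ≡ -3 ≡ 10 (mod 13).
x ≡ 10 × 1 = 10 ≡ 10 (mod 13).
Check: 32 × 10 = 320 ≡ 8 (mod 104).
x ≡ 10 (mod 13), giving 8 solutions mod 104.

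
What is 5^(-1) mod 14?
3

gcd(5, 14) = 1, so the inverse exists.
Extended Euclidean algorithm on (14, 5):
14 = 2 × 5 + 4  ⟹  4 = (1)·14 + (-2)·5
5 = 1 × 4 + 1  ⟹  1 = (-1)·14 + (3)·5
So (3)·5 ≡ 1 (mod 14), i.e. 5^(-1) ≡ 3 (mod 14).
Check: 5 × 3 = 15 ≡ 1 (mod 14)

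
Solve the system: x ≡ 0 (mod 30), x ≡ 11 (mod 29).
330

Using Chinese Remainder Theorem:
M = 30 × 29 = 870
M1 = 29, M2 = 30
y1 = 29^(-1) mod 30 = 29
y2 = 30^(-1) mod 29 = 1
x = (0×29×29 + 11×30×1) mod 870 = 330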